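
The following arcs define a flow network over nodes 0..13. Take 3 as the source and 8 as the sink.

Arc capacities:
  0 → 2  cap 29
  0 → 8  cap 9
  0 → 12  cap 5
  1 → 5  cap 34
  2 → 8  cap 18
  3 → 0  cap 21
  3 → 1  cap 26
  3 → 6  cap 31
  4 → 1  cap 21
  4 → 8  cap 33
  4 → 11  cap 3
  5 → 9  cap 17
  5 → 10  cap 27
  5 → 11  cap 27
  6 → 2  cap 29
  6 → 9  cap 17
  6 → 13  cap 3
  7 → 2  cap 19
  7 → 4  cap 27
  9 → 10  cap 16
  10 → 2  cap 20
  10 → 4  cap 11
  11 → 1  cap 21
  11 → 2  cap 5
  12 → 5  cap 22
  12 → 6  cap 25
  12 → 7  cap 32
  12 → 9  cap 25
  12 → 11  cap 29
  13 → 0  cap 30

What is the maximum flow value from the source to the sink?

Maximum flow value: 43

augment #1: 3→0→8 bottleneck 9, total now 9
augment #2: 3→0→2→8 bottleneck 12, total now 21
augment #3: 3→6→2→8 bottleneck 6, total now 27
augment #4: 3→1→5→10→4→8 bottleneck 11, total now 38
augment #5: 3→6→2→0→12→7→4→8 bottleneck 5, total now 43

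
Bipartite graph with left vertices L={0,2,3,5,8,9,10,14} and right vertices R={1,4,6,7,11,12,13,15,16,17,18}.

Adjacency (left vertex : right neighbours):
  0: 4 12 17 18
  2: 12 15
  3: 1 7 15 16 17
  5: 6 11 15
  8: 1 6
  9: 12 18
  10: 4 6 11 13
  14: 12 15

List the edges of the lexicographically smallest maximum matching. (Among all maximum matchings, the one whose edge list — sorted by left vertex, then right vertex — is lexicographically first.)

Lex-smallest maximum matching: {(0,4), (2,12), (3,1), (5,11), (8,6), (9,18), (10,13), (14,15)}

|M| = 8 (so the lex-smallest maximum matching has 8 edges)
process left vertices in ascending order; for each, take the smallest-labelled available neighbour that still permits 8 edges overall, or leave it unmatched if none does
lex-smallest matching: {0-4, 2-12, 3-1, 5-11, 8-6, 9-18, 10-13, 14-15}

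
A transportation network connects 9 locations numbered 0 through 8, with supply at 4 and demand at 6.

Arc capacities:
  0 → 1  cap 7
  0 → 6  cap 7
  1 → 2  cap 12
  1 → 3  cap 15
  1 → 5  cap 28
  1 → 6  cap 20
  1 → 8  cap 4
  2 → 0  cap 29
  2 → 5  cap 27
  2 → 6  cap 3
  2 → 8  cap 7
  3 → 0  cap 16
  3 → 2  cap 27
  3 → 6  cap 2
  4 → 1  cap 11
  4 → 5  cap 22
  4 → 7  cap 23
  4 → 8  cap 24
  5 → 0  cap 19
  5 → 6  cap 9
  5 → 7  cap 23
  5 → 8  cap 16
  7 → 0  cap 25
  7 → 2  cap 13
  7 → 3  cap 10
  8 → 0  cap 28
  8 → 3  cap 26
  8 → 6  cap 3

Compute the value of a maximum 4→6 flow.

augment #1: 4→1→6 bottleneck 11, total now 11
augment #2: 4→5→6 bottleneck 9, total now 20
augment #3: 4→8→6 bottleneck 3, total now 23
augment #4: 4→5→0→6 bottleneck 7, total now 30
augment #5: 4→7→2→6 bottleneck 3, total now 33
augment #6: 4→7→3→6 bottleneck 2, total now 35
augment #7: 4→5→0→1→6 bottleneck 6, total now 41
augment #8: 4→7→0→1→6 bottleneck 1, total now 42

Maximum flow value: 42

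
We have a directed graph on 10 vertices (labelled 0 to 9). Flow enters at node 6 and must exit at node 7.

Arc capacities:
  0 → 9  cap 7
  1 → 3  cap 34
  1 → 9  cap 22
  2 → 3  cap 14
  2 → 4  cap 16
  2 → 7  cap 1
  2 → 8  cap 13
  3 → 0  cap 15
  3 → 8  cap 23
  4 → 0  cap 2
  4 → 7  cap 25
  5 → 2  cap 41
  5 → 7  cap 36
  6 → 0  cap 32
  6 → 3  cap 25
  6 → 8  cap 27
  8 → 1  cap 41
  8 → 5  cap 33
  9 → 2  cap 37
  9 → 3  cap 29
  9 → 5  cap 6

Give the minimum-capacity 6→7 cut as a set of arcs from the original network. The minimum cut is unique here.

Min-cut arcs: {(2,4), (2,7), (5,7)} (total capacity 53)

augment #1: 6→8→5→7 push 27
augment #2: 6→0→9→2→7 push 1
augment #3: 6→0→9→5→7 push 6
augment #4: 6→3→8→5→7 push 3
augment #5: 6→3→8→5→2→4→7 push 3
augment #6: 6→3→8→1→9→2→4→7 push 13
max flow = 53; residual-reachable set from 6 gives S-side
cut edges (S→T): {(2,4), (2,7), (5,7)} total cap 53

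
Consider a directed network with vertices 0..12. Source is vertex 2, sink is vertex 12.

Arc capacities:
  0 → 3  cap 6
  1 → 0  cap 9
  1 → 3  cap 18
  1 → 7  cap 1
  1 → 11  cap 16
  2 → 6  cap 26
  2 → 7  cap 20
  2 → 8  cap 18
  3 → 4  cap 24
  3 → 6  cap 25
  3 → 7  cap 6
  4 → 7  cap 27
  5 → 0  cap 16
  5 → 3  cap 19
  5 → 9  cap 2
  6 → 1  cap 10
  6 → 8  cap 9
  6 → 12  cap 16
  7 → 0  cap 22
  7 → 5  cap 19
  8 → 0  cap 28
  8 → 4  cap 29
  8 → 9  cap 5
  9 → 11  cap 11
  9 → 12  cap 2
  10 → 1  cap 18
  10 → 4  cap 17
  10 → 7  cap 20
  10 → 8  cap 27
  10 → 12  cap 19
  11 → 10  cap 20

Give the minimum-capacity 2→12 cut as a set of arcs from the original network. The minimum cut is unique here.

augment #1: 2→6→12 push 16
augment #2: 2→8→9→12 push 2
augment #3: 2→6→1→11→10→12 push 10
augment #4: 2→8→9→11→10→12 push 3
augment #5: 2→7→5→9→11→10→12 push 2
max flow = 33; residual-reachable set from 2 gives S-side
cut edges (S→T): {(5,9), (6,1), (6,12), (8,9)} total cap 33

Min-cut arcs: {(5,9), (6,1), (6,12), (8,9)} (total capacity 33)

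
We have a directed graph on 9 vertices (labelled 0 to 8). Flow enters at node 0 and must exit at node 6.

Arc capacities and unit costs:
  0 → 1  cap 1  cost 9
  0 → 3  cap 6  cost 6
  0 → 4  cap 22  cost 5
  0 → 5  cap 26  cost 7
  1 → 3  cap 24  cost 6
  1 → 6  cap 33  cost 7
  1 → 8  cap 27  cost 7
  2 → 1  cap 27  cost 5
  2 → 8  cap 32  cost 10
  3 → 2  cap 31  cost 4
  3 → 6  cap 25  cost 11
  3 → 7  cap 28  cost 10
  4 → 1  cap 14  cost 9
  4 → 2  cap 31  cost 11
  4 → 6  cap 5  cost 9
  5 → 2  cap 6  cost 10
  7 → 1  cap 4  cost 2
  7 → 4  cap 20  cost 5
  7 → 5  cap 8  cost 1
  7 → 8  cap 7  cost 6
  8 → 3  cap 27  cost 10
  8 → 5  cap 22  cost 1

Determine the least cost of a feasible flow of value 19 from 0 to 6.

Minimum cost for 19 units: 335

shortest-cost path #1: 0→4→6 push 5 @ unit cost 14 (adds 70)
shortest-cost path #2: 0→1→6 push 1 @ unit cost 16 (adds 16)
shortest-cost path #3: 0→3→6 push 6 @ unit cost 17 (adds 102)
shortest-cost path #4: 0→4→1→6 push 7 @ unit cost 21 (adds 147)
total cost = 335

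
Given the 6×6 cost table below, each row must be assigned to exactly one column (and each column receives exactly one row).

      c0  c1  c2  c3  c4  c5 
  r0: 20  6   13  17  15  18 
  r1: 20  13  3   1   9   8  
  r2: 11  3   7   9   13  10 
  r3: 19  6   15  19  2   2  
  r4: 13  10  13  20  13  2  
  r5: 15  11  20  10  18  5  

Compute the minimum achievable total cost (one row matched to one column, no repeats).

Minimum assignment cost: 33

optimal assignment: row0→col1 (cost 6), row1→col3 (cost 1), row2→col2 (cost 7), row3→col4 (cost 2), row4→col5 (cost 2), row5→col0 (cost 15)
total = 6 + 1 + 7 + 2 + 2 + 15 = 33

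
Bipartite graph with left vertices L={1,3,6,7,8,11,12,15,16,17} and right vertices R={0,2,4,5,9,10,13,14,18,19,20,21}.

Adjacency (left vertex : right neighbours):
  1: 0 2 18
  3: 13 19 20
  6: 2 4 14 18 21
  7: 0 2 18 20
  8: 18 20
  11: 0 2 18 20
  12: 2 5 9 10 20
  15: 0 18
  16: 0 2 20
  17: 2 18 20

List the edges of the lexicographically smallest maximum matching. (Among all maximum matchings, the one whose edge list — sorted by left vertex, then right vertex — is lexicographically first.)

|M| = 7 (so the lex-smallest maximum matching has 7 edges)
process left vertices in ascending order; for each, take the smallest-labelled available neighbour that still permits 7 edges overall, or leave it unmatched if none does
lex-smallest matching: {1-0, 3-13, 6-4, 7-2, 8-18, 11-20, 12-5}

Lex-smallest maximum matching: {(1,0), (3,13), (6,4), (7,2), (8,18), (11,20), (12,5)}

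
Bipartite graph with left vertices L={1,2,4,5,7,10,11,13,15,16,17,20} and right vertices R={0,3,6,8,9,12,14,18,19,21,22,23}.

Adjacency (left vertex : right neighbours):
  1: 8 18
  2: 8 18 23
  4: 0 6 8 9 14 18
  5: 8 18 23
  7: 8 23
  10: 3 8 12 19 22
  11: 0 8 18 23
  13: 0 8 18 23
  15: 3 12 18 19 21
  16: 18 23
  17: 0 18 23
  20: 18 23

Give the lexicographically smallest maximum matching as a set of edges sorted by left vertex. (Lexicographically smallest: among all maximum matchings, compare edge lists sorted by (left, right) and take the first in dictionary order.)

Lex-smallest maximum matching: {(1,8), (2,18), (4,6), (5,23), (10,3), (11,0), (15,12)}

|M| = 7 (so the lex-smallest maximum matching has 7 edges)
process left vertices in ascending order; for each, take the smallest-labelled available neighbour that still permits 7 edges overall, or leave it unmatched if none does
lex-smallest matching: {1-8, 2-18, 4-6, 5-23, 10-3, 11-0, 15-12}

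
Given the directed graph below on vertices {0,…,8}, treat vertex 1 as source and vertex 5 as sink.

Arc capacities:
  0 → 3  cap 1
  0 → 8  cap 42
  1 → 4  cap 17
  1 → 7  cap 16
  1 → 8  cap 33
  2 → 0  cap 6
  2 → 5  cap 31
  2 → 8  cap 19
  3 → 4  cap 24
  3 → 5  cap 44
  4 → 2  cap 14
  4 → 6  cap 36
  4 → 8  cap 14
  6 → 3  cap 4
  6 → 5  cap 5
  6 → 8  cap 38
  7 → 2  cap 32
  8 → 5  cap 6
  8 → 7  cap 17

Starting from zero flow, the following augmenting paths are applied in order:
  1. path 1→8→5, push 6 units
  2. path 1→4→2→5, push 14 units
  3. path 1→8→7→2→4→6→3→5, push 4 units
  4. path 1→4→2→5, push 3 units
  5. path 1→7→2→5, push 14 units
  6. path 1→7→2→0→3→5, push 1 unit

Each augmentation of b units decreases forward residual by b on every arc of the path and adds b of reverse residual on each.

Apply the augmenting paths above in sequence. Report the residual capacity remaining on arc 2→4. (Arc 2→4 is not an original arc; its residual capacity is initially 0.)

after path 1 (1→8→5, push 6): res(2,4)=0
after path 2 (1→4→2→5, push 14): res(2,4)=14
after path 3 (1→8→7→2→4→6→3→5, push 4): res(2,4)=10
after path 4 (1→4→2→5, push 3): res(2,4)=13
after path 5 (1→7→2→5, push 14): res(2,4)=13
after path 6 (1→7→2→0→3→5, push 1): res(2,4)=13

Residual capacity of (2,4): 13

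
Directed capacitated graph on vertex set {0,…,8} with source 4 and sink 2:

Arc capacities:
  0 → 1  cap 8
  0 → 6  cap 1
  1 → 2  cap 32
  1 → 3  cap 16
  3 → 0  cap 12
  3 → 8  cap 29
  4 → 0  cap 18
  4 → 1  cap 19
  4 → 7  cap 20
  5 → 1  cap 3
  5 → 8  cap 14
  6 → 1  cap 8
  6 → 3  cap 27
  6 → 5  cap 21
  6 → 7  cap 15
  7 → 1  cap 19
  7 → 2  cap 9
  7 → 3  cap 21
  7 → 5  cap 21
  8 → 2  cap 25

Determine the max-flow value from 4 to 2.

Maximum flow value: 48

augment #1: 4→1→2 bottleneck 19, total now 19
augment #2: 4→7→2 bottleneck 9, total now 28
augment #3: 4→0→1→2 bottleneck 8, total now 36
augment #4: 4→7→1→2 bottleneck 5, total now 41
augment #5: 4→7→3→8→2 bottleneck 6, total now 47
augment #6: 4→0→6→3→8→2 bottleneck 1, total now 48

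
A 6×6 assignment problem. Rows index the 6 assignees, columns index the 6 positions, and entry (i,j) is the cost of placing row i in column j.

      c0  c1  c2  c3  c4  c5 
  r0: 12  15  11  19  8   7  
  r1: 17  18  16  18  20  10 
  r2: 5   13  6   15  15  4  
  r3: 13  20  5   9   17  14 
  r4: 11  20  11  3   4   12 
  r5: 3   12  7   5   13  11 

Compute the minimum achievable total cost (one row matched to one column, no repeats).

Minimum assignment cost: 41

optimal assignment: row0→col4 (cost 8), row1→col1 (cost 18), row2→col5 (cost 4), row3→col2 (cost 5), row4→col3 (cost 3), row5→col0 (cost 3)
total = 8 + 18 + 4 + 5 + 3 + 3 = 41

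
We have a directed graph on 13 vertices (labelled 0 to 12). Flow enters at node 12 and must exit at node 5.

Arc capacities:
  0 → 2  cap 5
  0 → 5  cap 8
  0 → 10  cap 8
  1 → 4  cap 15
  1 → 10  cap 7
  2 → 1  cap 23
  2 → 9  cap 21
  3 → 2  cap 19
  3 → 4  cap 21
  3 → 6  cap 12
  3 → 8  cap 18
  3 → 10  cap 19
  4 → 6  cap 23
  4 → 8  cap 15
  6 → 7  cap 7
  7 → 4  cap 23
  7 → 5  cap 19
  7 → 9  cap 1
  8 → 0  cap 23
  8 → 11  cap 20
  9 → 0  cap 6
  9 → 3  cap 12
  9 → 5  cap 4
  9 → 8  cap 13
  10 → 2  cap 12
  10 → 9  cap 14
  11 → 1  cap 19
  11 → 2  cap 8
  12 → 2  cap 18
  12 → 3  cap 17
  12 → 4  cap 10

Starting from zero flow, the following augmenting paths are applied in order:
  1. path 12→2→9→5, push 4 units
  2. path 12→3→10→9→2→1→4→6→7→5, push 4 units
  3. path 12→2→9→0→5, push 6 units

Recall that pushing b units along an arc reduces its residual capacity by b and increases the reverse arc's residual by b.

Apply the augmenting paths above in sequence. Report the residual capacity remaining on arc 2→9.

after path 1 (12→2→9→5, push 4): res(2,9)=17
after path 2 (12→3→10→9→2→1→4→6→7→5, push 4): res(2,9)=21
after path 3 (12→2→9→0→5, push 6): res(2,9)=15

Residual capacity of (2,9): 15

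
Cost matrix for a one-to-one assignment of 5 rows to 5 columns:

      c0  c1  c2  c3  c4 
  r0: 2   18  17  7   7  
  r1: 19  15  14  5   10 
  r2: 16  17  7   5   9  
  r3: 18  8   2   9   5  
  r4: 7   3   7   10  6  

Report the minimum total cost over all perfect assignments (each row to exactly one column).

optimal assignment: row0→col0 (cost 2), row1→col3 (cost 5), row2→col4 (cost 9), row3→col2 (cost 2), row4→col1 (cost 3)
total = 2 + 5 + 9 + 2 + 3 = 21

Minimum assignment cost: 21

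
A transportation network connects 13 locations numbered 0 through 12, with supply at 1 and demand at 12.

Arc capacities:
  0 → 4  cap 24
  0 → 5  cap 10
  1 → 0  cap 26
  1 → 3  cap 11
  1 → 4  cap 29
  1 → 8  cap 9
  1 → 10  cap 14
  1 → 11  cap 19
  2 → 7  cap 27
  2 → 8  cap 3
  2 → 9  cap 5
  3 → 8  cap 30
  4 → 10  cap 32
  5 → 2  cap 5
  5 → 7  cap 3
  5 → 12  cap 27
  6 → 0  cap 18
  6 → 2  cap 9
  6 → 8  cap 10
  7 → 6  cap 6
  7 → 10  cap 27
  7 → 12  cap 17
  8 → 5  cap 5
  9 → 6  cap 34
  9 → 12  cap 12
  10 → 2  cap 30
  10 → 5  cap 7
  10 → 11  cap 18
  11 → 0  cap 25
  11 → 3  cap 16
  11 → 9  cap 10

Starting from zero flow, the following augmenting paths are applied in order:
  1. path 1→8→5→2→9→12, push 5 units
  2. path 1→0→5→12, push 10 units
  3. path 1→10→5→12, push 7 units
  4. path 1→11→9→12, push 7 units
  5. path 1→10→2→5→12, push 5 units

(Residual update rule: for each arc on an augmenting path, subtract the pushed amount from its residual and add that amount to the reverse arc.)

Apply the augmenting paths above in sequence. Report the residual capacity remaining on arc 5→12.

Residual capacity of (5,12): 5

after path 1 (1→8→5→2→9→12, push 5): res(5,12)=27
after path 2 (1→0→5→12, push 10): res(5,12)=17
after path 3 (1→10→5→12, push 7): res(5,12)=10
after path 4 (1→11→9→12, push 7): res(5,12)=10
after path 5 (1→10→2→5→12, push 5): res(5,12)=5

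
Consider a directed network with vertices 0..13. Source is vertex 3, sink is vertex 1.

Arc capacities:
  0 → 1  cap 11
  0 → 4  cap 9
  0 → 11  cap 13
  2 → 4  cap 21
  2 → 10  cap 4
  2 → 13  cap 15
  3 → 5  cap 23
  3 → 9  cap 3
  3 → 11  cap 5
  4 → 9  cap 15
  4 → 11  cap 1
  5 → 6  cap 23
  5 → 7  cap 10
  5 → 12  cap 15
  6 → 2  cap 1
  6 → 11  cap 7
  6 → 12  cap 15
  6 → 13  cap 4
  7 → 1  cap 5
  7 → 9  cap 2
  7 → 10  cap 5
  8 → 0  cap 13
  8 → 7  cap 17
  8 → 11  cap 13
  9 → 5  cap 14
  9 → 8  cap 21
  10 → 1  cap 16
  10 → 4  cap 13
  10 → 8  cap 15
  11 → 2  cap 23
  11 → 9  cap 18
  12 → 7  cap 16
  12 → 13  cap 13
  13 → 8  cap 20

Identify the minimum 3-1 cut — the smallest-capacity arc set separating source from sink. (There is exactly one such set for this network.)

augment #1: 3→5→7→1 push 5
augment #2: 3→5→7→10→1 push 5
augment #3: 3→9→8→0→1 push 3
augment #4: 3→11→2→10→1 push 4
augment #5: 3→11→9→8→0→1 push 1
augment #6: 3→5→6→13→8→0→1 push 4
augment #7: 3→5→12→13→8→0→1 push 3
max flow = 25; residual-reachable set from 3 gives S-side
cut edges (S→T): {(0,1), (2,10), (7,1), (7,10)} total cap 25

Min-cut arcs: {(0,1), (2,10), (7,1), (7,10)} (total capacity 25)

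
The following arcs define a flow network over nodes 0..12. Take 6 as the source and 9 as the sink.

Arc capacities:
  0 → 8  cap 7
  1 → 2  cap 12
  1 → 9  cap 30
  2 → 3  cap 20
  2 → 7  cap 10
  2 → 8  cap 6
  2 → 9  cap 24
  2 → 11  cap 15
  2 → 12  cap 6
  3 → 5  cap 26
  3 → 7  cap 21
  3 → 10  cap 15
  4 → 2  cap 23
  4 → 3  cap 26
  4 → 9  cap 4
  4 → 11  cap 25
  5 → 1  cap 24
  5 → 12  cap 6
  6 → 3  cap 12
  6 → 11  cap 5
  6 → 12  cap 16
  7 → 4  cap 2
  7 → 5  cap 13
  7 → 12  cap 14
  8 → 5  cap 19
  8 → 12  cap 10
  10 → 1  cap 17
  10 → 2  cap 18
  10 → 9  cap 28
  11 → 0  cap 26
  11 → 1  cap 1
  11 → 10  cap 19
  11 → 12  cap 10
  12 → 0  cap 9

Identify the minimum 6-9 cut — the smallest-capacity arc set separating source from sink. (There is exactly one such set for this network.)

Min-cut arcs: {(0,8), (6,3), (6,11)} (total capacity 24)

augment #1: 6→3→10→9 push 12
augment #2: 6→11→1→9 push 1
augment #3: 6→11→10→9 push 4
augment #4: 6→12→0→8→5→1→9 push 7
max flow = 24; residual-reachable set from 6 gives S-side
cut edges (S→T): {(0,8), (6,3), (6,11)} total cap 24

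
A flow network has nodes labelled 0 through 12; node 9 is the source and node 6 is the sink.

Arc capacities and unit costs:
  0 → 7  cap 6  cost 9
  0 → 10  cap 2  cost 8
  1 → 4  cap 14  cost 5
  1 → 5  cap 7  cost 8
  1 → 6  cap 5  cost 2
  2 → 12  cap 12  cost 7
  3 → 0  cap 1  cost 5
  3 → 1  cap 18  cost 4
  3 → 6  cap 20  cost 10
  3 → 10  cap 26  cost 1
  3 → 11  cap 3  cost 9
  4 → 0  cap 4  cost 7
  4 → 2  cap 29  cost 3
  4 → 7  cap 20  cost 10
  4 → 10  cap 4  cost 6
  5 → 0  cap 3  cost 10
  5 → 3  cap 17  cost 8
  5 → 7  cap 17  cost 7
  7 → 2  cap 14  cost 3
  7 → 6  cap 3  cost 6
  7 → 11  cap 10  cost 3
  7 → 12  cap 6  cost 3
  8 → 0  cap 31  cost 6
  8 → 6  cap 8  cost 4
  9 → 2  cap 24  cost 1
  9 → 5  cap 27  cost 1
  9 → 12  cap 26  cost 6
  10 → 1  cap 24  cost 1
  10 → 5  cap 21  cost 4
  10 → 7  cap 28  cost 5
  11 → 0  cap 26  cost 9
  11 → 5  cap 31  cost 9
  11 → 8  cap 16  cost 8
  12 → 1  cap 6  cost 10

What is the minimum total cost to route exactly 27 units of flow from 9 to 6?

Minimum cost for 27 units: 496

shortest-cost path #1: 9→5→3→10→1→6 push 5 @ unit cost 13 (adds 65)
shortest-cost path #2: 9→5→7→6 push 3 @ unit cost 14 (adds 42)
shortest-cost path #3: 9→5→3→6 push 12 @ unit cost 19 (adds 228)
shortest-cost path #4: 9→5→7→11→8→6 push 7 @ unit cost 23 (adds 161)
total cost = 496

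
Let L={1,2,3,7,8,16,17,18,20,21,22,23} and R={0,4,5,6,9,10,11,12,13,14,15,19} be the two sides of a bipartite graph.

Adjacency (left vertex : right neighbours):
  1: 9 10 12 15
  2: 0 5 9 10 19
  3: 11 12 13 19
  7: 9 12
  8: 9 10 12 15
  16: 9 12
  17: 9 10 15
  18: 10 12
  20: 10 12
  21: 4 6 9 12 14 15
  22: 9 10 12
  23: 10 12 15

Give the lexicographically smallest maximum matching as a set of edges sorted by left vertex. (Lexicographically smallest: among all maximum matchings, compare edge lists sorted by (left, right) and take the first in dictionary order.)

Lex-smallest maximum matching: {(1,9), (2,0), (3,11), (7,12), (8,10), (17,15), (21,4)}

|M| = 7 (so the lex-smallest maximum matching has 7 edges)
process left vertices in ascending order; for each, take the smallest-labelled available neighbour that still permits 7 edges overall, or leave it unmatched if none does
lex-smallest matching: {1-9, 2-0, 3-11, 7-12, 8-10, 17-15, 21-4}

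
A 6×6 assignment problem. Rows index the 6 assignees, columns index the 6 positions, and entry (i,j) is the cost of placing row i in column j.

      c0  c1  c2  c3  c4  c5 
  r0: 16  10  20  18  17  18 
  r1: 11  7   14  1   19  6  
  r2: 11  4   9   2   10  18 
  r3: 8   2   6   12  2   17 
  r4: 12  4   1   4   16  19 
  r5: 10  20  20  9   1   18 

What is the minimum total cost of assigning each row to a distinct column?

Minimum assignment cost: 28

one of 2 optimal assignments: row0→col0 (cost 16), row1→col5 (cost 6), row2→col3 (cost 2), row3→col1 (cost 2), row4→col2 (cost 1), row5→col4 (cost 1)
total = 16 + 6 + 2 + 2 + 1 + 1 = 28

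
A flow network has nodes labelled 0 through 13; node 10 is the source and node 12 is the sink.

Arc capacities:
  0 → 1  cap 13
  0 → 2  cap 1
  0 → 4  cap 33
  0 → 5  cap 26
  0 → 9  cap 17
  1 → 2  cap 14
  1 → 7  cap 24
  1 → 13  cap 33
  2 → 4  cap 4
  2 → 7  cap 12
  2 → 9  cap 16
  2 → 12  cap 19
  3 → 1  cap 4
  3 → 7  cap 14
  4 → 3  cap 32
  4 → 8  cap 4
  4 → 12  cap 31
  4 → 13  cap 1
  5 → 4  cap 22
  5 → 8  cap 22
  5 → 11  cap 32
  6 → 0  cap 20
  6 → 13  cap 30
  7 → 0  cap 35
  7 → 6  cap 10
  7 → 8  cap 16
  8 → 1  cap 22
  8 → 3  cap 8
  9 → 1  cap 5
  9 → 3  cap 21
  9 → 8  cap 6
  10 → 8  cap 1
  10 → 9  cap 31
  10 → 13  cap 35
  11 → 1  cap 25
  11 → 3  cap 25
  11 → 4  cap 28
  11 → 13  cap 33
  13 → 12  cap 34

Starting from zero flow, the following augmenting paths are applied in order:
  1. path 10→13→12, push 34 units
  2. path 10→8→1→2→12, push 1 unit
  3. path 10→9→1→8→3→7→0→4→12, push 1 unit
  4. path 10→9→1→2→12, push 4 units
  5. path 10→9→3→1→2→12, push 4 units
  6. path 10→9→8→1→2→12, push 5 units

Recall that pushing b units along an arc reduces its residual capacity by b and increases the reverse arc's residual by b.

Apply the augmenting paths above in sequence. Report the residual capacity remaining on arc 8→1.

Residual capacity of (8,1): 17

after path 1 (10→13→12, push 34): res(8,1)=22
after path 2 (10→8→1→2→12, push 1): res(8,1)=21
after path 3 (10→9→1→8→3→7→0→4→12, push 1): res(8,1)=22
after path 4 (10→9→1→2→12, push 4): res(8,1)=22
after path 5 (10→9→3→1→2→12, push 4): res(8,1)=22
after path 6 (10→9→8→1→2→12, push 5): res(8,1)=17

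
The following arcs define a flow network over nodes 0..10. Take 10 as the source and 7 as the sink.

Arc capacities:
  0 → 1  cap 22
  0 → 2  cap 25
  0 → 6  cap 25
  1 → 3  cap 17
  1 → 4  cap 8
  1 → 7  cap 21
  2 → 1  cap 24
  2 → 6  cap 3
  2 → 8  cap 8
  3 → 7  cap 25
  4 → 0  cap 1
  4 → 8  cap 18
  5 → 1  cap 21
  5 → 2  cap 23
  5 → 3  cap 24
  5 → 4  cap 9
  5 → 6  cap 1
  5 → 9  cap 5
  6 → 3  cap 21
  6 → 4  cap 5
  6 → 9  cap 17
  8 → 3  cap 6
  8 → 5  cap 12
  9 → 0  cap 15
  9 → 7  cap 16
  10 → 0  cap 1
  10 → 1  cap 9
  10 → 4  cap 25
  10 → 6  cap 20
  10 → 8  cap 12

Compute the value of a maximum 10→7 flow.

augment #1: 10→1→7 bottleneck 9, total now 9
augment #2: 10→0→1→7 bottleneck 1, total now 10
augment #3: 10→6→3→7 bottleneck 20, total now 30
augment #4: 10→8→3→7 bottleneck 5, total now 35
augment #5: 10→4→0→1→7 bottleneck 1, total now 36
augment #6: 10→8→5→1→7 bottleneck 7, total now 43
augment #7: 10→4→8→5→1→7 bottleneck 3, total now 46
augment #8: 10→4→8→5→9→7 bottleneck 2, total now 48
augment #9: 10→4→8→3→6→9→7 bottleneck 1, total now 49

Maximum flow value: 49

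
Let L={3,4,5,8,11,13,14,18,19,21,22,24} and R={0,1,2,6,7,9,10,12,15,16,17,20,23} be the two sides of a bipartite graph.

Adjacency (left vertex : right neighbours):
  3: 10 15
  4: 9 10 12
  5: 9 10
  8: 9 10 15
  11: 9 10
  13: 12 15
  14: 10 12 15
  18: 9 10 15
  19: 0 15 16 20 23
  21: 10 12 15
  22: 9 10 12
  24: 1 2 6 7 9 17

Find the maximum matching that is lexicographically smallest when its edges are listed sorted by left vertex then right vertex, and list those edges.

Lex-smallest maximum matching: {(3,10), (4,9), (8,15), (13,12), (19,0), (24,1)}

|M| = 6 (so the lex-smallest maximum matching has 6 edges)
process left vertices in ascending order; for each, take the smallest-labelled available neighbour that still permits 6 edges overall, or leave it unmatched if none does
lex-smallest matching: {3-10, 4-9, 8-15, 13-12, 19-0, 24-1}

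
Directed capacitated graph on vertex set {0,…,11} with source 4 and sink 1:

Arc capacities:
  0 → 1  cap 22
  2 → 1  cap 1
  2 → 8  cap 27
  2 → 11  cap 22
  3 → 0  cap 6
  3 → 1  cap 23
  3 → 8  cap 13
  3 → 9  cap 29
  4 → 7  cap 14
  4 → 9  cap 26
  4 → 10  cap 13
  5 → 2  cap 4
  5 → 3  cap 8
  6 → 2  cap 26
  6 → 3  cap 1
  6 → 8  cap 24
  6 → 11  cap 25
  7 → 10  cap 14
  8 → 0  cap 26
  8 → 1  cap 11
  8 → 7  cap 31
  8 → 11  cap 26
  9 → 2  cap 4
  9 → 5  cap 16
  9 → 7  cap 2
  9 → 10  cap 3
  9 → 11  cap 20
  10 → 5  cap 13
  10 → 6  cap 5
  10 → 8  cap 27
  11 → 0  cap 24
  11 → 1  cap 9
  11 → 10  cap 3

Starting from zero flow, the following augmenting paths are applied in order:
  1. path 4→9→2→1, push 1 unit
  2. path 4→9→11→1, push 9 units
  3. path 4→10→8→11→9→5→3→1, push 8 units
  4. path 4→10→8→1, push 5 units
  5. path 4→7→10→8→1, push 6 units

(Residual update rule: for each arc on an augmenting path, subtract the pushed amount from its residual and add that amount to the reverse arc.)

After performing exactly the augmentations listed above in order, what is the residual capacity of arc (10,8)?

after path 1 (4→9→2→1, push 1): res(10,8)=27
after path 2 (4→9→11→1, push 9): res(10,8)=27
after path 3 (4→10→8→11→9→5→3→1, push 8): res(10,8)=19
after path 4 (4→10→8→1, push 5): res(10,8)=14
after path 5 (4→7→10→8→1, push 6): res(10,8)=8

Residual capacity of (10,8): 8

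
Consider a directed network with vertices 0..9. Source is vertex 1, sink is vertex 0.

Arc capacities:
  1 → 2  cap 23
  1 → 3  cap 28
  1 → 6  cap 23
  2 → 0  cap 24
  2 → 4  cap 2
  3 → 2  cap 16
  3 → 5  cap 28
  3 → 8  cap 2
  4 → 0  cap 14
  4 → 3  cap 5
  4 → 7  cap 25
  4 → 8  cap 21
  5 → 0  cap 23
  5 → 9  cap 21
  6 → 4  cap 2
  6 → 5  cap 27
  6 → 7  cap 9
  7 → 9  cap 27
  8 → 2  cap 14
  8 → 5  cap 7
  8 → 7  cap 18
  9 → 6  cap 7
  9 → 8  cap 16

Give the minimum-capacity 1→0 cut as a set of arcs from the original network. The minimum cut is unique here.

Min-cut arcs: {(2,0), (2,4), (5,0), (6,4)} (total capacity 51)

augment #1: 1→2→0 push 23
augment #2: 1→3→2→0 push 1
augment #3: 1→3→5→0 push 23
augment #4: 1→6→4→0 push 2
augment #5: 1→3→2→4→0 push 2
max flow = 51; residual-reachable set from 1 gives S-side
cut edges (S→T): {(2,0), (2,4), (5,0), (6,4)} total cap 51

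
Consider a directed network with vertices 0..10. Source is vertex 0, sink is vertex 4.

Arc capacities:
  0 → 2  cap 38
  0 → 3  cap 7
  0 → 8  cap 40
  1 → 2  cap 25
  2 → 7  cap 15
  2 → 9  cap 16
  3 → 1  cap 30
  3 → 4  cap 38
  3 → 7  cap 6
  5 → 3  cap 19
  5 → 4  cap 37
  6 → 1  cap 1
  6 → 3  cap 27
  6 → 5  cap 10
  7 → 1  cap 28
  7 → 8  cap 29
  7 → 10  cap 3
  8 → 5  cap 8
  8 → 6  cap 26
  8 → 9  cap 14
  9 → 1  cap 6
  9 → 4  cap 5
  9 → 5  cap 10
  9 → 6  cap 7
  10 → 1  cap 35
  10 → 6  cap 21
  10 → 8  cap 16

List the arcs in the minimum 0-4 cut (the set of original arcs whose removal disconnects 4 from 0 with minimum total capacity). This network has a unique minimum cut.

Min-cut arcs: {(0,3), (7,10), (8,5), (8,6), (9,4), (9,5), (9,6)} (total capacity 66)

augment #1: 0→3→4 push 7
augment #2: 0→2→9→4 push 5
augment #3: 0→8→5→4 push 8
augment #4: 0→2→9→5→4 push 10
augment #5: 0→8→6→3→4 push 26
augment #6: 0→2→9→6→3→4 push 1
augment #7: 0→8→9→6→5→4 push 6
augment #8: 0→2→7→10→6→5→4 push 3
max flow = 66; residual-reachable set from 0 gives S-side
cut edges (S→T): {(0,3), (7,10), (8,5), (8,6), (9,4), (9,5), (9,6)} total cap 66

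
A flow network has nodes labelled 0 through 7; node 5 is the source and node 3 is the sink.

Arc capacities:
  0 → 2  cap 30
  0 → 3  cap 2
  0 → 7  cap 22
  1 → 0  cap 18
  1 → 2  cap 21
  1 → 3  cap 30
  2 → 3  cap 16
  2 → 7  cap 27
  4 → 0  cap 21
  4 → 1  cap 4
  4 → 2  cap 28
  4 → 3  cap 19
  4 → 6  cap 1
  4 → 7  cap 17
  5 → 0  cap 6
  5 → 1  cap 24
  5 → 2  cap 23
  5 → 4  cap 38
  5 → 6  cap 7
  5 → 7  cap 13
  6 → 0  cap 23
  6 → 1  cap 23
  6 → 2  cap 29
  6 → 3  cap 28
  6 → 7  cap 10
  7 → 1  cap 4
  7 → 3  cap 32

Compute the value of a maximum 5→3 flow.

augment #1: 5→0→3 bottleneck 2, total now 2
augment #2: 5→1→3 bottleneck 24, total now 26
augment #3: 5→2→3 bottleneck 16, total now 42
augment #4: 5→4→3 bottleneck 19, total now 61
augment #5: 5→6→3 bottleneck 7, total now 68
augment #6: 5→7→3 bottleneck 13, total now 81
augment #7: 5→0→7→3 bottleneck 4, total now 85
augment #8: 5→2→7→3 bottleneck 7, total now 92
augment #9: 5→4→1→3 bottleneck 4, total now 96
augment #10: 5→4→6→3 bottleneck 1, total now 97
augment #11: 5→4→7→3 bottleneck 8, total now 105
augment #12: 5→4→7→1→3 bottleneck 2, total now 107

Maximum flow value: 107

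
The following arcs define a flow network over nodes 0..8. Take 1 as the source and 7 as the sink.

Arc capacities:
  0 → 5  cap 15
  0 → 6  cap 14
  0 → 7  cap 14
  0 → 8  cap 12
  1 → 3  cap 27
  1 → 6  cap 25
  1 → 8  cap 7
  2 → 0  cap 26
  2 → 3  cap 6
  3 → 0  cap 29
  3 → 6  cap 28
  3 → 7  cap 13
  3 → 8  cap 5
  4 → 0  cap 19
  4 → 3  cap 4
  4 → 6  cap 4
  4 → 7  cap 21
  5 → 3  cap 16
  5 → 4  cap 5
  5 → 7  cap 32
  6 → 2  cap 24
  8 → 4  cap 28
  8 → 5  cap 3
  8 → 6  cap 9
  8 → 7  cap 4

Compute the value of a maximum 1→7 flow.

augment #1: 1→3→7 bottleneck 13, total now 13
augment #2: 1→8→7 bottleneck 4, total now 17
augment #3: 1→3→0→7 bottleneck 14, total now 31
augment #4: 1→8→4→7 bottleneck 3, total now 34
augment #5: 1→6→2→0→5→7 bottleneck 15, total now 49
augment #6: 1→6→2→0→8→4→7 bottleneck 9, total now 58

Maximum flow value: 58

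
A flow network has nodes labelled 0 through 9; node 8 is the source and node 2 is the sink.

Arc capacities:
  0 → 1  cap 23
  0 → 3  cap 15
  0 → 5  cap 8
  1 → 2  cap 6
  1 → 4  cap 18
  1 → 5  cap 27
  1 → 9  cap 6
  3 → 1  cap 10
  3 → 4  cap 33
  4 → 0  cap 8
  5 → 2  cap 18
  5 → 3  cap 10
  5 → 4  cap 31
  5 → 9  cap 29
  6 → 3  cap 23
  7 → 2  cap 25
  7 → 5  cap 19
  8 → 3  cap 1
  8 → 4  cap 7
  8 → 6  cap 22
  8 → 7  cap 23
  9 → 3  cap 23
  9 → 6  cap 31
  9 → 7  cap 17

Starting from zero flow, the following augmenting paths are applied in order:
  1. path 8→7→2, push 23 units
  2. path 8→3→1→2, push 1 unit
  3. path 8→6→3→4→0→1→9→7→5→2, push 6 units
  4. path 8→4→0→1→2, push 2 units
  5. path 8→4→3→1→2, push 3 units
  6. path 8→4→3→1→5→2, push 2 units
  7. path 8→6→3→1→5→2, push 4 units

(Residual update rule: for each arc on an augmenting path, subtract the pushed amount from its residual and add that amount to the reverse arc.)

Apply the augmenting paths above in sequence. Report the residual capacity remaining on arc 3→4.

after path 1 (8→7→2, push 23): res(3,4)=33
after path 2 (8→3→1→2, push 1): res(3,4)=33
after path 3 (8→6→3→4→0→1→9→7→5→2, push 6): res(3,4)=27
after path 4 (8→4→0→1→2, push 2): res(3,4)=27
after path 5 (8→4→3→1→2, push 3): res(3,4)=30
after path 6 (8→4→3→1→5→2, push 2): res(3,4)=32
after path 7 (8→6→3→1→5→2, push 4): res(3,4)=32

Residual capacity of (3,4): 32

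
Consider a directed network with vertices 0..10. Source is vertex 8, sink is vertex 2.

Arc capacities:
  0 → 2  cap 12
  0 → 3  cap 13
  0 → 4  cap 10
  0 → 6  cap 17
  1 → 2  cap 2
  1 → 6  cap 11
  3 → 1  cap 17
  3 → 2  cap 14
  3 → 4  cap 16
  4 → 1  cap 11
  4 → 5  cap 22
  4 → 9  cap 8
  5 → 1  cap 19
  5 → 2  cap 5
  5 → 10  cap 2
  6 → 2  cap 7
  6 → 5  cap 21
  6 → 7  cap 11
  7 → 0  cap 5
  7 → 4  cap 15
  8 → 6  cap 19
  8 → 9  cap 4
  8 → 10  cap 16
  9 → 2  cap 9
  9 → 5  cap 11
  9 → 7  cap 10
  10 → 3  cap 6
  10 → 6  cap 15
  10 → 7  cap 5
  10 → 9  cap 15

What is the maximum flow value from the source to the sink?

Maximum flow value: 34

augment #1: 8→6→2 bottleneck 7, total now 7
augment #2: 8→9→2 bottleneck 4, total now 11
augment #3: 8→6→5→2 bottleneck 5, total now 16
augment #4: 8→10→3→2 bottleneck 6, total now 22
augment #5: 8→10→9→2 bottleneck 5, total now 27
augment #6: 8→6→5→1→2 bottleneck 2, total now 29
augment #7: 8→6→7→0→2 bottleneck 5, total now 34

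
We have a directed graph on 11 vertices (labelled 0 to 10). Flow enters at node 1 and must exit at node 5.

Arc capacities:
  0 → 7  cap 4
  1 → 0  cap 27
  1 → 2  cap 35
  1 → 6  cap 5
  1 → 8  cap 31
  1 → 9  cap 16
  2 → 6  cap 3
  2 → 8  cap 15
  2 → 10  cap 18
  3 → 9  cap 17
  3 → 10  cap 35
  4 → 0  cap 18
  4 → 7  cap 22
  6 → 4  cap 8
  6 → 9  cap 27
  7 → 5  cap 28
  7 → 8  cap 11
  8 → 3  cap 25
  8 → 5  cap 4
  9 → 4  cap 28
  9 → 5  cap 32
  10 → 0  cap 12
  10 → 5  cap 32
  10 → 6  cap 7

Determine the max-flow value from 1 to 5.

Maximum flow value: 75

augment #1: 1→8→5 bottleneck 4, total now 4
augment #2: 1→9→5 bottleneck 16, total now 20
augment #3: 1→0→7→5 bottleneck 4, total now 24
augment #4: 1→2→10→5 bottleneck 18, total now 42
augment #5: 1→6→9→5 bottleneck 5, total now 47
augment #6: 1→2→6→9→5 bottleneck 3, total now 50
augment #7: 1→8→3→9→5 bottleneck 8, total now 58
augment #8: 1→8→3→10→5 bottleneck 14, total now 72
augment #9: 1→8→3→9→4→7→5 bottleneck 3, total now 75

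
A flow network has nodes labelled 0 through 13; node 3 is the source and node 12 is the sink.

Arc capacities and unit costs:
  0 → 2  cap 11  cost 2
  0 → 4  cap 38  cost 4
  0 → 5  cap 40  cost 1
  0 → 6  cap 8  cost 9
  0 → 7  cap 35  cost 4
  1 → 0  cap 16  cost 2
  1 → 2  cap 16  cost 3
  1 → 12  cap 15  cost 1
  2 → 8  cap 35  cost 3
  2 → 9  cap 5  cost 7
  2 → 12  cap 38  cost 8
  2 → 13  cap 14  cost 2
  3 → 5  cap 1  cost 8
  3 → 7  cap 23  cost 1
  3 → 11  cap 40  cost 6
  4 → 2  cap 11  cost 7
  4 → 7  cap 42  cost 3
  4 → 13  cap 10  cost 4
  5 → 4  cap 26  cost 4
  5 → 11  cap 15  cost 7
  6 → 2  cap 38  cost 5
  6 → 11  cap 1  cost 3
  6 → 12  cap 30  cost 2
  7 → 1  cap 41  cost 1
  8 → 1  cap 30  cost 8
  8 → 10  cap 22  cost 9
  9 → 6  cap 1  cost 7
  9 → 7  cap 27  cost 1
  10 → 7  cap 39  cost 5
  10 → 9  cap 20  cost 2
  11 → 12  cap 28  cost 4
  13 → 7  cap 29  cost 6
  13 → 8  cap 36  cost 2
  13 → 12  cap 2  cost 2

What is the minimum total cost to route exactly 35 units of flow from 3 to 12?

shortest-cost path #1: 3→7→1→12 push 15 @ unit cost 3 (adds 45)
shortest-cost path #2: 3→7→1→2→13→12 push 2 @ unit cost 9 (adds 18)
shortest-cost path #3: 3→11→12 push 18 @ unit cost 10 (adds 180)
total cost = 243

Minimum cost for 35 units: 243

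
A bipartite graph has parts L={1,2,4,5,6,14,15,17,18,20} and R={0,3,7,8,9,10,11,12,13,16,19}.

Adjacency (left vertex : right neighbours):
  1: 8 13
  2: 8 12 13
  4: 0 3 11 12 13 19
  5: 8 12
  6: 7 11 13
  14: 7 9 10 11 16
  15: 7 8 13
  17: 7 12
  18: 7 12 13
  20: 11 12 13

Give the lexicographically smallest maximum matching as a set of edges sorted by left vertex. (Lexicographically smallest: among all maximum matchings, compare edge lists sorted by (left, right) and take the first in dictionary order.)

Lex-smallest maximum matching: {(1,8), (2,12), (4,0), (6,7), (14,9), (15,13), (20,11)}

|M| = 7 (so the lex-smallest maximum matching has 7 edges)
process left vertices in ascending order; for each, take the smallest-labelled available neighbour that still permits 7 edges overall, or leave it unmatched if none does
lex-smallest matching: {1-8, 2-12, 4-0, 6-7, 14-9, 15-13, 20-11}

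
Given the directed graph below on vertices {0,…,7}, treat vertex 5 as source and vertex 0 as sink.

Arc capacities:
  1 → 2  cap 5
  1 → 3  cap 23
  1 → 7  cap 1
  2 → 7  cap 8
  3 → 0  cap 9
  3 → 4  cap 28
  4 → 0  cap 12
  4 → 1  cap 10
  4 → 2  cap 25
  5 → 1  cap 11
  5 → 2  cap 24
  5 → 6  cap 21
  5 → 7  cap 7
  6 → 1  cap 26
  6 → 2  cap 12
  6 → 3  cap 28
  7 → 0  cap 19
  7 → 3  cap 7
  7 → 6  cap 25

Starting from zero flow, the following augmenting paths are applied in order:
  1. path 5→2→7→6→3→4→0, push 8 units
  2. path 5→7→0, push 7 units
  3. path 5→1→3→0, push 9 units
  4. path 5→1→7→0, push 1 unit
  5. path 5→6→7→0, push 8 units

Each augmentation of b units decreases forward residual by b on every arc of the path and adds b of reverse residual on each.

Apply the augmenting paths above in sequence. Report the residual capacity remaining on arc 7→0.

Residual capacity of (7,0): 3

after path 1 (5→2→7→6→3→4→0, push 8): res(7,0)=19
after path 2 (5→7→0, push 7): res(7,0)=12
after path 3 (5→1→3→0, push 9): res(7,0)=12
after path 4 (5→1→7→0, push 1): res(7,0)=11
after path 5 (5→6→7→0, push 8): res(7,0)=3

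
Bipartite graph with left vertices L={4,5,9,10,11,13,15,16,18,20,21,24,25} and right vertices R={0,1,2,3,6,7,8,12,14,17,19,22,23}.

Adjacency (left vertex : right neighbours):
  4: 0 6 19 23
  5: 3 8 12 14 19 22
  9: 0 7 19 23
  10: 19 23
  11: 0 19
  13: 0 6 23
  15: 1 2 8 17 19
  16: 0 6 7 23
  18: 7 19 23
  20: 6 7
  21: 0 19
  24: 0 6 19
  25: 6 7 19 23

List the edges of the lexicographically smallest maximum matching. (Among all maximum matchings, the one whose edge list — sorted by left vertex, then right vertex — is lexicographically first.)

Lex-smallest maximum matching: {(4,0), (5,3), (9,7), (10,19), (13,6), (15,1), (16,23)}

|M| = 7 (so the lex-smallest maximum matching has 7 edges)
process left vertices in ascending order; for each, take the smallest-labelled available neighbour that still permits 7 edges overall, or leave it unmatched if none does
lex-smallest matching: {4-0, 5-3, 9-7, 10-19, 13-6, 15-1, 16-23}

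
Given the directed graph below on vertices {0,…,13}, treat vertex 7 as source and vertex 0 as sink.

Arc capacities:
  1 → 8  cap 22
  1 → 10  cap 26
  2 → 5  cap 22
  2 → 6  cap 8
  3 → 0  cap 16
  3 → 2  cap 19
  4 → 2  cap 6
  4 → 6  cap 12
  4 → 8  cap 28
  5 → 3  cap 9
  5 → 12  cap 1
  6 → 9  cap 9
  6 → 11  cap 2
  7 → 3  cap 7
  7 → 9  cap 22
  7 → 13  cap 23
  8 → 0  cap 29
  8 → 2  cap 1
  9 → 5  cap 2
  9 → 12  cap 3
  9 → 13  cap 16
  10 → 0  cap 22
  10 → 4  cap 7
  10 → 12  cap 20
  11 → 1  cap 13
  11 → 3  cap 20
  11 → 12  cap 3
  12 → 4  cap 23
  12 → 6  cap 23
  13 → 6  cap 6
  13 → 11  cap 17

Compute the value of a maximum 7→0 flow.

Maximum flow value: 31

augment #1: 7→3→0 bottleneck 7, total now 7
augment #2: 7→9→5→3→0 bottleneck 2, total now 9
augment #3: 7→13→11→3→0 bottleneck 7, total now 16
augment #4: 7→9→12→4→8→0 bottleneck 3, total now 19
augment #5: 7→13→11→1→8→0 bottleneck 10, total now 29
augment #6: 7→13→6→11→1→8→0 bottleneck 2, total now 31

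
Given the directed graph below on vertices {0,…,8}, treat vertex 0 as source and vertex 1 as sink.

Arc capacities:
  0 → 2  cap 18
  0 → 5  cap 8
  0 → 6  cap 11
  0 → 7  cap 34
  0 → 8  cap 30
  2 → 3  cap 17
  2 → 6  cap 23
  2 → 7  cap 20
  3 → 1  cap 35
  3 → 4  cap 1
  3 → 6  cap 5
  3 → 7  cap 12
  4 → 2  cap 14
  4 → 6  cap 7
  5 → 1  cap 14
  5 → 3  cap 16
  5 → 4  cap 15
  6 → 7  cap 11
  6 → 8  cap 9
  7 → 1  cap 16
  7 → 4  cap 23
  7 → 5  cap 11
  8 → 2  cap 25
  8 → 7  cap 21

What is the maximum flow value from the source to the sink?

Maximum flow value: 52

augment #1: 0→5→1 bottleneck 8, total now 8
augment #2: 0→7→1 bottleneck 16, total now 24
augment #3: 0→2→3→1 bottleneck 17, total now 41
augment #4: 0→7→5→1 bottleneck 6, total now 47
augment #5: 0→7→5→3→1 bottleneck 5, total now 52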